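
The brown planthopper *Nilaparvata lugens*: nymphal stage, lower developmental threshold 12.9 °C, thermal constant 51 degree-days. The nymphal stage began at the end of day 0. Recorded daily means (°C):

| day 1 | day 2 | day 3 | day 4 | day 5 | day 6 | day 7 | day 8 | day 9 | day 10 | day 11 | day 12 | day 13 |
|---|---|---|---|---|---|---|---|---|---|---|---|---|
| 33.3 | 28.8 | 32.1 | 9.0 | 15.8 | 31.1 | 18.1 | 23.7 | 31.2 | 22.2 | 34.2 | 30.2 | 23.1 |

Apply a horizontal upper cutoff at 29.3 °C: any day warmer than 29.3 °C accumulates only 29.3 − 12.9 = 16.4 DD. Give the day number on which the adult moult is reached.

Daily DD above 12.9 °C (capped at 16.4): 16.4, 15.9, 16.4, 0.0, 2.9, 16.4, 5.2, 10.8, 16.4, 9.3, 16.4, 16.4, 10.2.
Cumulative: 16.4, 32.3, 48.7, 48.7, 51.6, 68.0, 73.2, 84.0, 100.4, 109.7, 126.1, 142.5, 152.7.
The total first reaches 51 DD on day 5.

day 5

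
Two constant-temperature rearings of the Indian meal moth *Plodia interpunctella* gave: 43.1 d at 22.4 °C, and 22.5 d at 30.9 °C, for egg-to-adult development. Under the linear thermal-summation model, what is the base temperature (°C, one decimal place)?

Linear rate model ⇒ the product D·(T − T_b) is constant across temperatures.
43.1·(22.4 − T_b) = 22.5·(30.9 − T_b)
T_b = (43.1·22.4 − 22.5·30.9) / (43.1 − 22.5) = 270.19 / 20.6 = 13.116 °C ≈ 13.1 °C.

13.1 °C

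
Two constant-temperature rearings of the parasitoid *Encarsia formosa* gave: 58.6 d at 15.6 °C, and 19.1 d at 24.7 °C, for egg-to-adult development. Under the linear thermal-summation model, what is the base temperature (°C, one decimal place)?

Under the model K = D·(T − T_b), so D₁·(T₁ − T_b) = D₂·(T₂ − T_b).
58.6·(15.6 − T_b) = 19.1·(24.7 − T_b)
T_b = (58.6·15.6 − 19.1·24.7) / (58.6 − 19.1) = 442.39 / 39.5 = 11.200 °C ≈ 11.2 °C.

11.2 °C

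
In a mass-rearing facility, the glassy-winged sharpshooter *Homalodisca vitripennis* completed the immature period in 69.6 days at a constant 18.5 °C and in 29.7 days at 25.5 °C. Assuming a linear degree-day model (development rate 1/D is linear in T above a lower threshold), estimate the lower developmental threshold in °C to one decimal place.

13.3 °C

Equal thermal constants: D₁(T₁ − T_b) = D₂(T₂ − T_b).
69.6·(18.5 − T_b) = 29.7·(25.5 − T_b)
T_b = (69.6·18.5 − 29.7·25.5) / (69.6 − 29.7) = 530.25 / 39.9 = 13.289 °C ≈ 13.3 °C.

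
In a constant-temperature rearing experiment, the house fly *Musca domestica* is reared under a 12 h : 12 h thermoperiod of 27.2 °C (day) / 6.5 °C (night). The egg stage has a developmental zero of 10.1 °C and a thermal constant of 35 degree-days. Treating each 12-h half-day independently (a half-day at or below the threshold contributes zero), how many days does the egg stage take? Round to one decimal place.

4.1 days

Day half: max(0, 27.2 − 10.1) × 0.5 = 17.1 × 0.5 = 8.55 DD.
Night half: max(0, 6.5 − 10.1) × 0.5 = 0.0 × 0.5 = 0.00 DD.
Per 24 h: 8.55 DD/day.
Duration = 35 / 8.55 = 4.094 ≈ 4.1 days.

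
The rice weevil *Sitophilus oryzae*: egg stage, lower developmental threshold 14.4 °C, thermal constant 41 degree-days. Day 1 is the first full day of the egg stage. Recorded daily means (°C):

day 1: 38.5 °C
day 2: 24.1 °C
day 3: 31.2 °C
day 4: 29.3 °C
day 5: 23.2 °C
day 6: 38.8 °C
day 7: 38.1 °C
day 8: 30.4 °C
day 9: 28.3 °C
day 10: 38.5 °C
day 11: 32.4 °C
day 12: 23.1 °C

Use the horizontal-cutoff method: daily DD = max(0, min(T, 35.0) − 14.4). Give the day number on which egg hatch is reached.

Daily DD above 14.4 °C (capped at 20.6): 20.6, 9.7, 16.8, 14.9, 8.8, 20.6, 20.6, 16.0, 13.9, 20.6, 18.0, 8.7.
Cumulative: 20.6, 30.3, 47.1, 62.0, 70.8, 91.4, 112.0, 128.0, 141.9, 162.5, 180.5, 189.2.
The total first reaches 41 DD on day 3.

day 3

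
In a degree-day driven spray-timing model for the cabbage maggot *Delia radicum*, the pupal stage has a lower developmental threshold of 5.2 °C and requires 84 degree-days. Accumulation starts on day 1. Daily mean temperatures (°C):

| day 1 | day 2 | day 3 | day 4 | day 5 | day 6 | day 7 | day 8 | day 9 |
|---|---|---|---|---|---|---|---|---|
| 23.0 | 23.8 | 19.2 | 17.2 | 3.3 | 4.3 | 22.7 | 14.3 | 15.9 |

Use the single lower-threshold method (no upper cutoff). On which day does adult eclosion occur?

Daily DD above 5.2 °C: 17.8, 18.6, 14.0, 12.0, 0.0, 0.0, 17.5, 9.1, 10.7.
Cumulative: 17.8, 36.4, 50.4, 62.4, 62.4, 62.4, 79.9, 89.0, 99.7.
The total first reaches 84 DD on day 8.

day 8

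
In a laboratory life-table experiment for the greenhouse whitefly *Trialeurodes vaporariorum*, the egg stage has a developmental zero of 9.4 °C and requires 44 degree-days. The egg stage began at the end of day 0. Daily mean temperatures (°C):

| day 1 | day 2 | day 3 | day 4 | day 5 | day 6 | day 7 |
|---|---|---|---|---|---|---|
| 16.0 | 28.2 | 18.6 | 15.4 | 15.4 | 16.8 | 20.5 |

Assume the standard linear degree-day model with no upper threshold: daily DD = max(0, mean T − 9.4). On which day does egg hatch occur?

day 5

Daily DD above 9.4 °C: 6.6, 18.8, 9.2, 6.0, 6.0, 7.4, 11.1.
Cumulative: 6.6, 25.4, 34.6, 40.6, 46.6, 54.0, 65.1.
The total first reaches 44 DD on day 5.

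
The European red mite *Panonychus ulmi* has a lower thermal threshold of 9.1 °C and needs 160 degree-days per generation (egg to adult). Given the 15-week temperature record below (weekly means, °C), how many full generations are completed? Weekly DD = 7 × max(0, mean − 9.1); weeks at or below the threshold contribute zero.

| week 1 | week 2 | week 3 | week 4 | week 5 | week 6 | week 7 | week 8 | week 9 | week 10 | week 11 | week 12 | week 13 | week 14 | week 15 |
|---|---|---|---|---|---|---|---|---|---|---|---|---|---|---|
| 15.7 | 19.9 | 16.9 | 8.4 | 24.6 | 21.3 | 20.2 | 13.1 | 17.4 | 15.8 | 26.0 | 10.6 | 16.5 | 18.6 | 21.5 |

5 generations

Weekly DD (7 × max(0, T̄ − 9.1)): 46.2, 75.6, 54.6, 0.0, 108.5, 85.4, 77.7, 28.0, 58.1, 46.9, 118.3, 10.5, 51.8, 66.5, 86.8.
Season total = 914.9 DD.
Complete generations = ⌊914.9 / 160⌋ = 5.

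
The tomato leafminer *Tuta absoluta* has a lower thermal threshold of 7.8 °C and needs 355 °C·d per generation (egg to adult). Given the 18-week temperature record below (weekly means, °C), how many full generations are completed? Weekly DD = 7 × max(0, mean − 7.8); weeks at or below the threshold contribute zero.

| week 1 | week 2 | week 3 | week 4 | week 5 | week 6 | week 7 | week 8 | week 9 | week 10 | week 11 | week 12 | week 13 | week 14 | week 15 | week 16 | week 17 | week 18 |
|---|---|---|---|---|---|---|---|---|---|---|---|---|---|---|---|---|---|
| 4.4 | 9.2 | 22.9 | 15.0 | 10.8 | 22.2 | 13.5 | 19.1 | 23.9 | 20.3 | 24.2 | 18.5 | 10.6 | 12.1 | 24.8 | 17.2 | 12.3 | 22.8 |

Weekly DD (7 × max(0, T̄ − 7.8)): 0.0, 9.8, 105.7, 50.4, 21.0, 100.8, 39.9, 79.1, 112.7, 87.5, 114.8, 74.9, 19.6, 30.1, 119.0, 65.8, 31.5, 105.0.
Season total = 1167.6 DD.
Complete generations = ⌊1167.6 / 355⌋ = 3.

3 generations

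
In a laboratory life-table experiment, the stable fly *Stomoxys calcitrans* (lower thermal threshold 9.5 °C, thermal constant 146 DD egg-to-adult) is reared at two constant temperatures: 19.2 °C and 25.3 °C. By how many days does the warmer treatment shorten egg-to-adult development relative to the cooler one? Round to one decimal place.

5.8 days

At 19.2 °C: 146 / (19.2 − 9.5) = 146 / 9.7 = 15.052 d.
At 25.3 °C: 146 / (25.3 − 9.5) = 146 / 15.8 = 9.241 d.
Difference = |15.052 − 9.241| = 5.811 ≈ 5.8 days.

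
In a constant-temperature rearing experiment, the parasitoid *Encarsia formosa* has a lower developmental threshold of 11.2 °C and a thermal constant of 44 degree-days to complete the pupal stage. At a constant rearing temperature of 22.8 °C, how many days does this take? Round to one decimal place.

3.8 days

Daily accumulation = 22.8 − 11.2 = 11.6 DD/day.
Duration = 44 / 11.6 = 3.793 ≈ 3.8 days.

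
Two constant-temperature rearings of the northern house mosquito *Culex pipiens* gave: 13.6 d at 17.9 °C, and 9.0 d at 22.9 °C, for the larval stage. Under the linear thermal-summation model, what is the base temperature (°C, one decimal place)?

8.1 °C

Under the model K = D·(T − T_b), so D₁·(T₁ − T_b) = D₂·(T₂ − T_b).
13.6·(17.9 − T_b) = 9.0·(22.9 − T_b)
T_b = (13.6·17.9 − 9.0·22.9) / (13.6 − 9.0) = 37.34 / 4.6 = 8.117 °C ≈ 8.1 °C.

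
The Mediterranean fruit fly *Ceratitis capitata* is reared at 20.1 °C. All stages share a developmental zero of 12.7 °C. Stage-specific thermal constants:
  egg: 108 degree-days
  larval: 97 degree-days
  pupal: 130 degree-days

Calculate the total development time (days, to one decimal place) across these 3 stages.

Daily accumulation at 20.1 °C = 20.1 − 12.7 = 7.4 DD/day.
Total K = 108 + 97 + 130 = 335 DD.
Total duration = 335 / 7.4 = 45.270 ≈ 45.3 days.

45.3 days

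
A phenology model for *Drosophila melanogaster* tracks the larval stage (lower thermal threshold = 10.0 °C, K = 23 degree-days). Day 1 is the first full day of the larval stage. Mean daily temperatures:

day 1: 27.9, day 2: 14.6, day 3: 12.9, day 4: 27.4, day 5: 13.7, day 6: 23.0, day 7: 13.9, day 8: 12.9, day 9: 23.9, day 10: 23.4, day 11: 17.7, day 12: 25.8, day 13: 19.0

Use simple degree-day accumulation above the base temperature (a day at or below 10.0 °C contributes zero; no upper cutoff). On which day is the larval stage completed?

day 3

Daily DD above 10.0 °C: 17.9, 4.6, 2.9, 17.4, 3.7, 13.0, 3.9, 2.9, 13.9, 13.4, 7.7, 15.8, 9.0.
Cumulative: 17.9, 22.5, 25.4, 42.8, 46.5, 59.5, 63.4, 66.3, 80.2, 93.6, 101.3, 117.1, 126.1.
The total first reaches 23 DD on day 3.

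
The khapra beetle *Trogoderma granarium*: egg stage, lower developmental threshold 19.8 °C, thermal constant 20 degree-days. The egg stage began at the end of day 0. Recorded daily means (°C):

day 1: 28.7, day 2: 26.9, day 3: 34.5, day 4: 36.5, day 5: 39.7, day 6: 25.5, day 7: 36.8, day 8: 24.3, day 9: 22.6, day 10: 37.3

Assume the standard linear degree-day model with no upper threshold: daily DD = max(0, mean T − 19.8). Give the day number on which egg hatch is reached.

day 3

Daily DD above 19.8 °C: 8.9, 7.1, 14.7, 16.7, 19.9, 5.7, 17.0, 4.5, 2.8, 17.5.
Cumulative: 8.9, 16.0, 30.7, 47.4, 67.3, 73.0, 90.0, 94.5, 97.3, 114.8.
The total first reaches 20 DD on day 3.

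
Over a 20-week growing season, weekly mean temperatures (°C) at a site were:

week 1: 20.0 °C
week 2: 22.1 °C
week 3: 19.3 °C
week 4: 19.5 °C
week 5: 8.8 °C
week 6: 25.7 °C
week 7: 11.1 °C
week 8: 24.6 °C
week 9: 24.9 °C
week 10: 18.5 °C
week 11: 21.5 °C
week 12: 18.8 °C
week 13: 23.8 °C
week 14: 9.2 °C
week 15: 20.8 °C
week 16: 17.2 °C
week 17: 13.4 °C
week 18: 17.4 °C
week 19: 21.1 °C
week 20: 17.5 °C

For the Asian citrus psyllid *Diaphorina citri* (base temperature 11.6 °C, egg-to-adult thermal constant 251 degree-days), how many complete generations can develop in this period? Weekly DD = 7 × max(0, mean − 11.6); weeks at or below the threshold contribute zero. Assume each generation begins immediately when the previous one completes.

4 generations

Weekly DD (7 × max(0, T̄ − 11.6)): 58.8, 73.5, 53.9, 55.3, 0.0, 98.7, 0.0, 91.0, 93.1, 48.3, 69.3, 50.4, 85.4, 0.0, 64.4, 39.2, 12.6, 40.6, 66.5, 41.3.
Season total = 1042.3 DD.
Complete generations = ⌊1042.3 / 251⌋ = 4.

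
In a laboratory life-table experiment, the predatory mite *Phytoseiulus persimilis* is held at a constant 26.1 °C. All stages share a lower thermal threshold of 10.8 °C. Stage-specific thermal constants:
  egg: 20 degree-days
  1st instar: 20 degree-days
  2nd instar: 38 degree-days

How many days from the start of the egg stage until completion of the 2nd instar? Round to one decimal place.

5.1 days

Daily accumulation at 26.1 °C = 26.1 − 10.8 = 15.3 DD/day.
Total K = 20 + 20 + 38 = 78 DD.
Total duration = 78 / 15.3 = 5.098 ≈ 5.1 days.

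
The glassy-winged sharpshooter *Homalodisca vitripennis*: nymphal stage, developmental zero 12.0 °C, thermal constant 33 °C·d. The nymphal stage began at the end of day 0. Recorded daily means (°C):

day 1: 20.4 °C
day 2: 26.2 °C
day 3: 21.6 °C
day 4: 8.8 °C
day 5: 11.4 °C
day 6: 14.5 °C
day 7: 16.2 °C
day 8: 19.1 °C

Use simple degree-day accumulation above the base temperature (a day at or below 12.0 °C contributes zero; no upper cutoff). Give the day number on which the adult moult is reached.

Daily DD above 12.0 °C: 8.4, 14.2, 9.6, 0.0, 0.0, 2.5, 4.2, 7.1.
Cumulative: 8.4, 22.6, 32.2, 32.2, 32.2, 34.7, 38.9, 46.0.
The total first reaches 33 DD on day 6.

day 6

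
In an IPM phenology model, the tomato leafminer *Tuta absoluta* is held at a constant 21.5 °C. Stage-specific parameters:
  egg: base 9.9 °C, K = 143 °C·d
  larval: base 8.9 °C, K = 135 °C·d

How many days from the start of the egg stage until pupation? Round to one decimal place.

egg: 143 / (21.5 − 9.9) = 143 / 11.6 = 12.328 d.
larval: 135 / (21.5 − 8.9) = 135 / 12.6 = 10.714 d.
Sum = 23.042 ≈ 23.0 days.

23.0 days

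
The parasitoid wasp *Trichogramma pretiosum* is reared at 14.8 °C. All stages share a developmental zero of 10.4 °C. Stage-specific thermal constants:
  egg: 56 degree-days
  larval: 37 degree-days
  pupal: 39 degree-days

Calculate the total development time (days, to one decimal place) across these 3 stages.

Daily accumulation at 14.8 °C = 14.8 − 10.4 = 4.4 DD/day.
Total K = 56 + 37 + 39 = 132 DD.
Total duration = 132 / 4.4 = 30.000 ≈ 30.0 days.

30.0 days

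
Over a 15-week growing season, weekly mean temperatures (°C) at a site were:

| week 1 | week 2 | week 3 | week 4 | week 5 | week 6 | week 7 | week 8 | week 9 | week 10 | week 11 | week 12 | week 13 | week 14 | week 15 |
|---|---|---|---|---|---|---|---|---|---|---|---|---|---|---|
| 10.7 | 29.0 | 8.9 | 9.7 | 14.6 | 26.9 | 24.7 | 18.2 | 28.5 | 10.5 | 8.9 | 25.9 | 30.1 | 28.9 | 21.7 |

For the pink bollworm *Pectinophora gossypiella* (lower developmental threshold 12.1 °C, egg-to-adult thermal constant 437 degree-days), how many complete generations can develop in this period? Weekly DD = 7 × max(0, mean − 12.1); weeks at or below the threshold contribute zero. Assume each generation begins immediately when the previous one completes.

Weekly DD (7 × max(0, T̄ − 12.1)): 0.0, 118.3, 0.0, 0.0, 17.5, 103.6, 88.2, 42.7, 114.8, 0.0, 0.0, 96.6, 126.0, 117.6, 67.2.
Season total = 892.5 DD.
Complete generations = ⌊892.5 / 437⌋ = 2.

2 generations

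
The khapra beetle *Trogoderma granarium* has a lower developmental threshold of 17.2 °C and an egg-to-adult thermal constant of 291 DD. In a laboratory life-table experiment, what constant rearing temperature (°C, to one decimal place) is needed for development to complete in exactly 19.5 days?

Required daily accumulation = 291 / 19.5 = 14.923 DD/day.
T = T_base + 14.923 = 17.2 + 14.923 = 32.123 ≈ 32.1 °C.

32.1 °C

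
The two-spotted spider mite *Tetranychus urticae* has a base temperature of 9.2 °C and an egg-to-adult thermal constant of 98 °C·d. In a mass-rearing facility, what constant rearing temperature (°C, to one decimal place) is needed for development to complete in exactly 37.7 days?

11.8 °C

Required daily accumulation = 98 / 37.7 = 2.599 DD/day.
T = T_base + 2.599 = 9.2 + 2.599 = 11.799 ≈ 11.8 °C.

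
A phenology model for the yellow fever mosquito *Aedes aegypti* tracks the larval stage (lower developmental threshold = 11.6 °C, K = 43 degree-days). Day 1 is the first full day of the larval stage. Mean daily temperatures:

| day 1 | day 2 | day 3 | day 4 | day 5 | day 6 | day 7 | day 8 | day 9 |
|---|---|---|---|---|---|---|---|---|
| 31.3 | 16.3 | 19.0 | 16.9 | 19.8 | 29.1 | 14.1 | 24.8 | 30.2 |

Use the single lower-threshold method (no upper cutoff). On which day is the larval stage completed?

day 5

Daily DD above 11.6 °C: 19.7, 4.7, 7.4, 5.3, 8.2, 17.5, 2.5, 13.2, 18.6.
Cumulative: 19.7, 24.4, 31.8, 37.1, 45.3, 62.8, 65.3, 78.5, 97.1.
The total first reaches 43 DD on day 5.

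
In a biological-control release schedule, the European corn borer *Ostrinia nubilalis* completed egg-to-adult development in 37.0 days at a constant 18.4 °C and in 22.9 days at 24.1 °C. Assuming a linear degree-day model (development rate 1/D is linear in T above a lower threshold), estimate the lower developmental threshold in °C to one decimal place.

Under the model K = D·(T − T_b), so D₁·(T₁ − T_b) = D₂·(T₂ − T_b).
37.0·(18.4 − T_b) = 22.9·(24.1 − T_b)
T_b = (37.0·18.4 − 22.9·24.1) / (37.0 − 22.9) = 128.91 / 14.1 = 9.143 °C ≈ 9.1 °C.

9.1 °C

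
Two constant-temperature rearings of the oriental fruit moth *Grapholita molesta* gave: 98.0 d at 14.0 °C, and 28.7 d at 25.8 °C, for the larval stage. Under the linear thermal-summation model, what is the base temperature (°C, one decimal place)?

9.1 °C

Equal thermal constants: D₁(T₁ − T_b) = D₂(T₂ − T_b).
98.0·(14.0 − T_b) = 28.7·(25.8 − T_b)
T_b = (98.0·14.0 − 28.7·25.8) / (98.0 − 28.7) = 631.54 / 69.3 = 9.113 °C ≈ 9.1 °C.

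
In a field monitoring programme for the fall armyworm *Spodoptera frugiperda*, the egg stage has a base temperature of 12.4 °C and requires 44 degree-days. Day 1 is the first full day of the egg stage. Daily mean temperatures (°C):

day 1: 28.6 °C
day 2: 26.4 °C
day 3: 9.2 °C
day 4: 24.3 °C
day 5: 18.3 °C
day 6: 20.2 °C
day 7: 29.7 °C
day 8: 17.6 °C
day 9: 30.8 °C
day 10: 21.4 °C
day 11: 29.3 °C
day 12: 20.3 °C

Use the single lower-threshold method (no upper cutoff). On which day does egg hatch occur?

day 5

Daily DD above 12.4 °C: 16.2, 14.0, 0.0, 11.9, 5.9, 7.8, 17.3, 5.2, 18.4, 9.0, 16.9, 7.9.
Cumulative: 16.2, 30.2, 30.2, 42.1, 48.0, 55.8, 73.1, 78.3, 96.7, 105.7, 122.6, 130.5.
The total first reaches 44 DD on day 5.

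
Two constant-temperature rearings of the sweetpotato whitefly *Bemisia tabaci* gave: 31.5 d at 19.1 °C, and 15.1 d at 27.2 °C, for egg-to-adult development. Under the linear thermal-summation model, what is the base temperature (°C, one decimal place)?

11.6 °C

Under the model K = D·(T − T_b), so D₁·(T₁ − T_b) = D₂·(T₂ − T_b).
31.5·(19.1 − T_b) = 15.1·(27.2 − T_b)
T_b = (31.5·19.1 − 15.1·27.2) / (31.5 − 15.1) = 190.93 / 16.4 = 11.642 °C ≈ 11.6 °C.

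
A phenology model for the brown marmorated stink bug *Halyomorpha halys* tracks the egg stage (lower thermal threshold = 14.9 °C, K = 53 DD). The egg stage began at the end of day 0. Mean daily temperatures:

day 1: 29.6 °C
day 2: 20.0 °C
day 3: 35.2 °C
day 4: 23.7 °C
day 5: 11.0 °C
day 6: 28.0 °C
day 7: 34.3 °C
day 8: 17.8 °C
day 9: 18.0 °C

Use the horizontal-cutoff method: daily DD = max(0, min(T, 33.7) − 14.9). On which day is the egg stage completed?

Daily DD above 14.9 °C (capped at 18.8): 14.7, 5.1, 18.8, 8.8, 0.0, 13.1, 18.8, 2.9, 3.1.
Cumulative: 14.7, 19.8, 38.6, 47.4, 47.4, 60.5, 79.3, 82.2, 85.3.
The total first reaches 53 DD on day 6.

day 6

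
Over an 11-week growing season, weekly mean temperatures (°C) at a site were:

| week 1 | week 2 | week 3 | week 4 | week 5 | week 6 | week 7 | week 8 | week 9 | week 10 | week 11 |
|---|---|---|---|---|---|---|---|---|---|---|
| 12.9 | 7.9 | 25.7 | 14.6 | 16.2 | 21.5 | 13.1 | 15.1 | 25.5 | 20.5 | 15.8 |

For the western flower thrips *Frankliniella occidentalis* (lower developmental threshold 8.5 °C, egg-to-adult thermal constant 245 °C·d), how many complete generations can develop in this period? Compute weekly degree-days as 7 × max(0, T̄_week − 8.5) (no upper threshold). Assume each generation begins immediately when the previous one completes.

Weekly DD (7 × max(0, T̄ − 8.5)): 30.8, 0.0, 120.4, 42.7, 53.9, 91.0, 32.2, 46.2, 119.0, 84.0, 51.1.
Season total = 671.3 DD.
Complete generations = ⌊671.3 / 245⌋ = 2.

2 generations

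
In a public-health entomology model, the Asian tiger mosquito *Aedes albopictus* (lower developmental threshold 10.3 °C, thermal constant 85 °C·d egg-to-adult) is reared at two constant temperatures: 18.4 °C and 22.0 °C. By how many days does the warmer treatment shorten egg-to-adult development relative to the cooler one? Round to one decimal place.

3.2 days

At 18.4 °C: 85 / (18.4 − 10.3) = 85 / 8.1 = 10.494 d.
At 22.0 °C: 85 / (22.0 − 10.3) = 85 / 11.7 = 7.265 d.
Difference = |10.494 − 7.265| = 3.229 ≈ 3.2 days.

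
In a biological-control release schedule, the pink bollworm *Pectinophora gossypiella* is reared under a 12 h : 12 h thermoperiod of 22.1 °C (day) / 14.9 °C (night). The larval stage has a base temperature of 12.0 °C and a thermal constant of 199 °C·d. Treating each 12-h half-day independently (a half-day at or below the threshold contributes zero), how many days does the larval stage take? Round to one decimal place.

Day half: max(0, 22.1 − 12.0) × 0.5 = 10.1 × 0.5 = 5.05 DD.
Night half: max(0, 14.9 − 12.0) × 0.5 = 2.9 × 0.5 = 1.45 DD.
Per 24 h: 6.50 DD/day.
Duration = 199 / 6.50 = 30.615 ≈ 30.6 days.

30.6 days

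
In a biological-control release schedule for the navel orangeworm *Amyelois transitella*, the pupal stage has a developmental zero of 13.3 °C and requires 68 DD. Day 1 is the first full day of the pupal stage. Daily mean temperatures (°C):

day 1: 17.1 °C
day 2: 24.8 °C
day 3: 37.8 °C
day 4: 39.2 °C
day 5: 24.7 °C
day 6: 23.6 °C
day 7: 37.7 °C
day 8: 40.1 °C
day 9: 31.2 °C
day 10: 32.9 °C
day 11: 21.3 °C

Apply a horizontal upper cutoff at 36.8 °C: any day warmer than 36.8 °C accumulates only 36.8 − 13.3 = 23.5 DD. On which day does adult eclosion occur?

Daily DD above 13.3 °C (capped at 23.5): 3.8, 11.5, 23.5, 23.5, 11.4, 10.3, 23.5, 23.5, 17.9, 19.6, 8.0.
Cumulative: 3.8, 15.3, 38.8, 62.3, 73.7, 84.0, 107.5, 131.0, 148.9, 168.5, 176.5.
The total first reaches 68 DD on day 5.

day 5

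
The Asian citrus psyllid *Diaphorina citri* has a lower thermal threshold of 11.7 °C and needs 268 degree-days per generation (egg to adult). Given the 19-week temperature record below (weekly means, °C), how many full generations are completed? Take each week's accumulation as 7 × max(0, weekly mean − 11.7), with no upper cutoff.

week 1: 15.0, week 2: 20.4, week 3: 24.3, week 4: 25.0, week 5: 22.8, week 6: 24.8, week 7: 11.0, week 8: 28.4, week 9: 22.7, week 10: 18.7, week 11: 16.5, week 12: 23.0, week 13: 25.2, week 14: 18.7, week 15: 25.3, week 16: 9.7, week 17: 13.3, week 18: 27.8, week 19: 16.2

4 generations

Weekly DD (7 × max(0, T̄ − 11.7)): 23.1, 60.9, 88.2, 93.1, 77.7, 91.7, 0.0, 116.9, 77.0, 49.0, 33.6, 79.1, 94.5, 49.0, 95.2, 0.0, 11.2, 112.7, 31.5.
Season total = 1184.4 DD.
Complete generations = ⌊1184.4 / 268⌋ = 4.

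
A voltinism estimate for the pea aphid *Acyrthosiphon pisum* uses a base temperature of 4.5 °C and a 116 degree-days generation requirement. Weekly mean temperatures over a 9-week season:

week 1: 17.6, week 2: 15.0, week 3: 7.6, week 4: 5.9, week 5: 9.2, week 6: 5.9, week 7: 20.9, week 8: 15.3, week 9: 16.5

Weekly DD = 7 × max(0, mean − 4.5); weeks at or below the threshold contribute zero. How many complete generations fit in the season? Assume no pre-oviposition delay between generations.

Weekly DD (7 × max(0, T̄ − 4.5)): 91.7, 73.5, 21.7, 9.8, 32.9, 9.8, 114.8, 75.6, 84.0.
Season total = 513.8 DD.
Complete generations = ⌊513.8 / 116⌋ = 4.

4 generations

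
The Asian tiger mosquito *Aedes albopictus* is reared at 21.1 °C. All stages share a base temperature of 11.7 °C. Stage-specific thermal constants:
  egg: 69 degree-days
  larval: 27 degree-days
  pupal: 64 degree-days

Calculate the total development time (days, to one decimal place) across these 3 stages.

17.0 days

Daily accumulation at 21.1 °C = 21.1 − 11.7 = 9.4 DD/day.
Total K = 69 + 27 + 64 = 160 DD.
Total duration = 160 / 9.4 = 17.021 ≈ 17.0 days.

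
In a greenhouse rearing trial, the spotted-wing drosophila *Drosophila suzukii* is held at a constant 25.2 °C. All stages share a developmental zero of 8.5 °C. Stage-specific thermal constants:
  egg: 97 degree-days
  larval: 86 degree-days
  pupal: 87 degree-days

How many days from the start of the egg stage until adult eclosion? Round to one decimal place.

Daily accumulation at 25.2 °C = 25.2 − 8.5 = 16.7 DD/day.
Total K = 97 + 86 + 87 = 270 DD.
Total duration = 270 / 16.7 = 16.168 ≈ 16.2 days.

16.2 days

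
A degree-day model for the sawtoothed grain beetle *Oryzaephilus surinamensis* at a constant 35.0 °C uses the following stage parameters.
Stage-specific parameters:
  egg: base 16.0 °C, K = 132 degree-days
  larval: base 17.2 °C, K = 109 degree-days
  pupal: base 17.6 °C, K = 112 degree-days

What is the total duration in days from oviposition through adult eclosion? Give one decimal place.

egg: 132 / (35.0 − 16.0) = 132 / 19.0 = 6.947 d.
larval: 109 / (35.0 − 17.2) = 109 / 17.8 = 6.124 d.
pupal: 112 / (35.0 − 17.6) = 112 / 17.4 = 6.437 d.
Sum = 19.508 ≈ 19.5 days.

19.5 days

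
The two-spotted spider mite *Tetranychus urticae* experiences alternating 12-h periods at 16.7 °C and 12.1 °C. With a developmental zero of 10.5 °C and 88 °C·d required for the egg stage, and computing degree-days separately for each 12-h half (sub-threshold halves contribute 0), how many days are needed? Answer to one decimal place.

22.6 days

Day half: max(0, 16.7 − 10.5) × 0.5 = 6.2 × 0.5 = 3.10 DD.
Night half: max(0, 12.1 − 10.5) × 0.5 = 1.6 × 0.5 = 0.80 DD.
Per 24 h: 3.90 DD/day.
Duration = 88 / 3.90 = 22.564 ≈ 22.6 days.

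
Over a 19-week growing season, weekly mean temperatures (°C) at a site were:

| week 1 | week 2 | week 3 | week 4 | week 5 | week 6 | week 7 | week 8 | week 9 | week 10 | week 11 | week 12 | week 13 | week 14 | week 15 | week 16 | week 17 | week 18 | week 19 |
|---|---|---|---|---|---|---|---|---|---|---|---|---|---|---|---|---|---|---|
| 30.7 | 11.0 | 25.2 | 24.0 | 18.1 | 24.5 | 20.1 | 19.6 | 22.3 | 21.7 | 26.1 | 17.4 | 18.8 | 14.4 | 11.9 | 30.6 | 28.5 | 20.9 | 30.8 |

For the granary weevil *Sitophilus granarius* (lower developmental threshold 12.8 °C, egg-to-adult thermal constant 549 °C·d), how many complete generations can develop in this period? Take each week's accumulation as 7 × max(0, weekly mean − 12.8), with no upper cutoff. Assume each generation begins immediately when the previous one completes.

2 generations

Weekly DD (7 × max(0, T̄ − 12.8)): 125.3, 0.0, 86.8, 78.4, 37.1, 81.9, 51.1, 47.6, 66.5, 62.3, 93.1, 32.2, 42.0, 11.2, 0.0, 124.6, 109.9, 56.7, 126.0.
Season total = 1232.7 DD.
Complete generations = ⌊1232.7 / 549⌋ = 2.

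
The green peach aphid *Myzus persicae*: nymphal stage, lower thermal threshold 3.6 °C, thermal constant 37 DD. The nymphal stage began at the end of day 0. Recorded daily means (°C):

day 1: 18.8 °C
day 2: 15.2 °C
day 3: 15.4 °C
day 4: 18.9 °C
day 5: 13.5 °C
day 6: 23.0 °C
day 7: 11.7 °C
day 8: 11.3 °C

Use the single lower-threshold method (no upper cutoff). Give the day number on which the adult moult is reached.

day 3

Daily DD above 3.6 °C: 15.2, 11.6, 11.8, 15.3, 9.9, 19.4, 8.1, 7.7.
Cumulative: 15.2, 26.8, 38.6, 53.9, 63.8, 83.2, 91.3, 99.0.
The total first reaches 37 DD on day 3.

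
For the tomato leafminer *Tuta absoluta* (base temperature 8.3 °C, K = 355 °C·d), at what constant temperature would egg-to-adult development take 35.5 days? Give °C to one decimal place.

18.3 °C

Required daily accumulation = 355 / 35.5 = 10.000 DD/day.
T = T_base + 10.000 = 8.3 + 10.000 = 18.300 ≈ 18.3 °C.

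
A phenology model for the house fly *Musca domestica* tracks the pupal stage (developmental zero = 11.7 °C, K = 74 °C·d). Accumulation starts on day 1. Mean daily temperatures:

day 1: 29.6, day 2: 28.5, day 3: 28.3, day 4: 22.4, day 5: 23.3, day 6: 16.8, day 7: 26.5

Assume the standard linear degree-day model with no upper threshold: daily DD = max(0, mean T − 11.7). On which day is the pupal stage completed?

day 6

Daily DD above 11.7 °C: 17.9, 16.8, 16.6, 10.7, 11.6, 5.1, 14.8.
Cumulative: 17.9, 34.7, 51.3, 62.0, 73.6, 78.7, 93.5.
The total first reaches 74 DD on day 6.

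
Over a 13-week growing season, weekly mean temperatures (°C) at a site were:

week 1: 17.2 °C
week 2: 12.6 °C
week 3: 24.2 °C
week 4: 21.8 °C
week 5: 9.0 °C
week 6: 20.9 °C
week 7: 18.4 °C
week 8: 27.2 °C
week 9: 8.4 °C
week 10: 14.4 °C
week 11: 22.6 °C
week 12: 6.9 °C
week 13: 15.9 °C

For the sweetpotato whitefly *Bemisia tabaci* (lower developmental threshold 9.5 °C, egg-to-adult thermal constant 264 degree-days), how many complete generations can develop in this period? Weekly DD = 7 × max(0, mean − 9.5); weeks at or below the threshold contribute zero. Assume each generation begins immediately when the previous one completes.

2 generations

Weekly DD (7 × max(0, T̄ − 9.5)): 53.9, 21.7, 102.9, 86.1, 0.0, 79.8, 62.3, 123.9, 0.0, 34.3, 91.7, 0.0, 44.8.
Season total = 701.4 DD.
Complete generations = ⌊701.4 / 264⌋ = 2.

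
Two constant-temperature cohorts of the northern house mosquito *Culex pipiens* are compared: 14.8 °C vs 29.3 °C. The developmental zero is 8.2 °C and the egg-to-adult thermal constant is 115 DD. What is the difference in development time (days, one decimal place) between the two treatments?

12.0 days

At 14.8 °C: 115 / (14.8 − 8.2) = 115 / 6.6 = 17.424 d.
At 29.3 °C: 115 / (29.3 − 8.2) = 115 / 21.1 = 5.450 d.
Difference = |17.424 − 5.450| = 11.974 ≈ 12.0 days.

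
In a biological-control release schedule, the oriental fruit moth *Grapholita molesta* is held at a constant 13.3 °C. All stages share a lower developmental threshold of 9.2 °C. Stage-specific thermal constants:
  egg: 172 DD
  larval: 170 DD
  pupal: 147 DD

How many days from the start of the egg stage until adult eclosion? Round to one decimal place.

Daily accumulation at 13.3 °C = 13.3 − 9.2 = 4.1 DD/day.
Total K = 172 + 170 + 147 = 489 DD.
Total duration = 489 / 4.1 = 119.268 ≈ 119.3 days.

119.3 days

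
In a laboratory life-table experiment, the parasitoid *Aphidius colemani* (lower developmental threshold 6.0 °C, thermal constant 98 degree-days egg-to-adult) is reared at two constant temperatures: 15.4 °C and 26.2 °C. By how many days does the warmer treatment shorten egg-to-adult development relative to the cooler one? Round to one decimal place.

5.6 days

At 15.4 °C: 98 / (15.4 − 6.0) = 98 / 9.4 = 10.426 d.
At 26.2 °C: 98 / (26.2 − 6.0) = 98 / 20.2 = 4.851 d.
Difference = |10.426 − 4.851| = 5.574 ≈ 5.6 days.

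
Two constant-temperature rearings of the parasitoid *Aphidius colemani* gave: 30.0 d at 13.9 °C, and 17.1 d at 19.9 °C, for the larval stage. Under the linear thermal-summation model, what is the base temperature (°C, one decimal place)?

5.9 °C

Under the model K = D·(T − T_b), so D₁·(T₁ − T_b) = D₂·(T₂ − T_b).
30.0·(13.9 − T_b) = 17.1·(19.9 − T_b)
T_b = (30.0·13.9 − 17.1·19.9) / (30.0 − 17.1) = 76.71 / 12.9 = 5.947 °C ≈ 5.9 °C.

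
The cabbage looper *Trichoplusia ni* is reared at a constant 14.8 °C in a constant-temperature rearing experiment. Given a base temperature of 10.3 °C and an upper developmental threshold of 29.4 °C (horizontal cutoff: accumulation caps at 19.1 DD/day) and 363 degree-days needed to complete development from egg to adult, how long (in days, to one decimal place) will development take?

80.7 days

Daily accumulation = 14.8 − 10.3 = 4.5 DD/day.
Duration = 363 / 4.5 = 80.667 ≈ 80.7 days.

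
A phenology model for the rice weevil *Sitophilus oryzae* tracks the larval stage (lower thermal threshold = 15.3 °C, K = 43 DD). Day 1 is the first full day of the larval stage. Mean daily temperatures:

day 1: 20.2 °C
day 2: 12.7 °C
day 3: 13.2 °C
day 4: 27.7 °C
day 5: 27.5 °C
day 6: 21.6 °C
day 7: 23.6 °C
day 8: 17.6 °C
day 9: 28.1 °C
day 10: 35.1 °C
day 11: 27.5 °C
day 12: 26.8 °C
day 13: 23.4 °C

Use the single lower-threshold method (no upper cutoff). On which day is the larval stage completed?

day 7

Daily DD above 15.3 °C: 4.9, 0.0, 0.0, 12.4, 12.2, 6.3, 8.3, 2.3, 12.8, 19.8, 12.2, 11.5, 8.1.
Cumulative: 4.9, 4.9, 4.9, 17.3, 29.5, 35.8, 44.1, 46.4, 59.2, 79.0, 91.2, 102.7, 110.8.
The total first reaches 43 DD on day 7.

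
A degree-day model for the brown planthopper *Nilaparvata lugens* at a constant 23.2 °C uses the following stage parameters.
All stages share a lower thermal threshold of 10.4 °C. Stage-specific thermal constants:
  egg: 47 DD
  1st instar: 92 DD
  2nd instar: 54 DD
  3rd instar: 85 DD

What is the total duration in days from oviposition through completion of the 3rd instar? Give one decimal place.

21.7 days

Daily accumulation at 23.2 °C = 23.2 − 10.4 = 12.8 DD/day.
Total K = 47 + 92 + 54 + 85 = 278 DD.
Total duration = 278 / 12.8 = 21.719 ≈ 21.7 days.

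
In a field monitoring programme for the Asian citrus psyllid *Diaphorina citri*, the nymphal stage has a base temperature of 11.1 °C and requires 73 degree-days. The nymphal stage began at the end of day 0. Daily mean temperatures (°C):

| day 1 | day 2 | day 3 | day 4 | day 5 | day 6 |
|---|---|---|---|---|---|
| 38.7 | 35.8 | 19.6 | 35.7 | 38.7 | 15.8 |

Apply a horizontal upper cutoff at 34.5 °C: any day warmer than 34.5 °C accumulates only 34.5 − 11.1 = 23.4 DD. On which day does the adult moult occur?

Daily DD above 11.1 °C (capped at 23.4): 23.4, 23.4, 8.5, 23.4, 23.4, 4.7.
Cumulative: 23.4, 46.8, 55.3, 78.7, 102.1, 106.8.
The total first reaches 73 DD on day 4.

day 4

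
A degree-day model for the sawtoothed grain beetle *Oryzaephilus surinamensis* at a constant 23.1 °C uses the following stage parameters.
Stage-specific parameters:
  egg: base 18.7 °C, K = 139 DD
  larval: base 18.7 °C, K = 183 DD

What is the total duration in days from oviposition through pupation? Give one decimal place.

egg: 139 / (23.1 − 18.7) = 139 / 4.4 = 31.591 d.
larval: 183 / (23.1 − 18.7) = 183 / 4.4 = 41.591 d.
Sum = 73.182 ≈ 73.2 days.

73.2 days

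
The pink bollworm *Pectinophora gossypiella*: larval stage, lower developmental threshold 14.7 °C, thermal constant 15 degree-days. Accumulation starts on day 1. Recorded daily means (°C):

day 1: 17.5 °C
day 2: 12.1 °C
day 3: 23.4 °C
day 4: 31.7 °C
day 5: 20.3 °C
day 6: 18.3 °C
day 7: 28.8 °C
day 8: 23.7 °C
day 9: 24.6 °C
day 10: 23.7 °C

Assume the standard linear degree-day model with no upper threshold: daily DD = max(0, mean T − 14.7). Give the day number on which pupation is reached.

day 4

Daily DD above 14.7 °C: 2.8, 0.0, 8.7, 17.0, 5.6, 3.6, 14.1, 9.0, 9.9, 9.0.
Cumulative: 2.8, 2.8, 11.5, 28.5, 34.1, 37.7, 51.8, 60.8, 70.7, 79.7.
The total first reaches 15 DD on day 4.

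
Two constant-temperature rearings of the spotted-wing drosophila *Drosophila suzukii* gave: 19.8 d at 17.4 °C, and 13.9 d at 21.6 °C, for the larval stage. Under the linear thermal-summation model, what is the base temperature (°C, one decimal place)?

7.5 °C

Linear rate model ⇒ the product D·(T − T_b) is constant across temperatures.
19.8·(17.4 − T_b) = 13.9·(21.6 − T_b)
T_b = (19.8·17.4 − 13.9·21.6) / (19.8 − 13.9) = 44.28 / 5.9 = 7.505 °C ≈ 7.5 °C.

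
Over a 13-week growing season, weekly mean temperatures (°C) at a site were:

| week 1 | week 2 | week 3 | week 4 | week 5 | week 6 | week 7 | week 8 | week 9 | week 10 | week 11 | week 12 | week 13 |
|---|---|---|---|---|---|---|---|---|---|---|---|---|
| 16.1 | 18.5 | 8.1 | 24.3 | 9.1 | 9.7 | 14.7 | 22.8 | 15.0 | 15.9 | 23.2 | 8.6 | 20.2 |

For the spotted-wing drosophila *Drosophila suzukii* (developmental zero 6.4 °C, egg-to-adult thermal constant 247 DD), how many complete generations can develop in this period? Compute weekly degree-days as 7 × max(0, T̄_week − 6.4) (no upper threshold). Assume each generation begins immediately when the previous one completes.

Weekly DD (7 × max(0, T̄ − 6.4)): 67.9, 84.7, 11.9, 125.3, 18.9, 23.1, 58.1, 114.8, 60.2, 66.5, 117.6, 15.4, 96.6.
Season total = 861.0 DD.
Complete generations = ⌊861.0 / 247⌋ = 3.

3 generations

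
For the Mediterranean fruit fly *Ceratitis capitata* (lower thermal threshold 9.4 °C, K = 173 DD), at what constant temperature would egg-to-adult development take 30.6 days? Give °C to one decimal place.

Required daily accumulation = 173 / 30.6 = 5.654 DD/day.
T = T_base + 5.654 = 9.4 + 5.654 = 15.054 ≈ 15.1 °C.

15.1 °C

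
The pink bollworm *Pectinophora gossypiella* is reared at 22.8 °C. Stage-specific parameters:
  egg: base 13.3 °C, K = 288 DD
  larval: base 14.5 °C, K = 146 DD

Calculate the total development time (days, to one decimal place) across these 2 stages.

egg: 288 / (22.8 − 13.3) = 288 / 9.5 = 30.316 d.
larval: 146 / (22.8 − 14.5) = 146 / 8.3 = 17.590 d.
Sum = 47.906 ≈ 47.9 days.

47.9 days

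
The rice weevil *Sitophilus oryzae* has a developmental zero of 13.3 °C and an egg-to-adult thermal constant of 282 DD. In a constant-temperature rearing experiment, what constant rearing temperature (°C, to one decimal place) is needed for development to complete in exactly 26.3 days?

24.0 °C

Required daily accumulation = 282 / 26.3 = 10.722 DD/day.
T = T_base + 10.722 = 13.3 + 10.722 = 24.022 ≈ 24.0 °C.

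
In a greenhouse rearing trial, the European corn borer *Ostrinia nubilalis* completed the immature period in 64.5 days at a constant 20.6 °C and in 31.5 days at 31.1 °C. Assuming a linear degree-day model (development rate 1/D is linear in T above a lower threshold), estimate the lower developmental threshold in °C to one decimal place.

Under the model K = D·(T − T_b), so D₁·(T₁ − T_b) = D₂·(T₂ − T_b).
64.5·(20.6 − T_b) = 31.5·(31.1 − T_b)
T_b = (64.5·20.6 − 31.5·31.1) / (64.5 − 31.5) = 349.05 / 33.0 = 10.577 °C ≈ 10.6 °C.

10.6 °C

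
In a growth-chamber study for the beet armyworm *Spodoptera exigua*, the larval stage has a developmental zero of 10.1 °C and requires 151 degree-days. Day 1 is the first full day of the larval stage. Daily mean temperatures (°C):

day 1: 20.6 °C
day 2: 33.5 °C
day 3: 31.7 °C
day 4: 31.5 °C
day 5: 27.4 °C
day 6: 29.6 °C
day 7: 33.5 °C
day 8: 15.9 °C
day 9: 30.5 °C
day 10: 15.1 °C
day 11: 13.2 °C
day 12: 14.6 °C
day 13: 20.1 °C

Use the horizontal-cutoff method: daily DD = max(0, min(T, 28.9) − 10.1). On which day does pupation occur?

day 10

Daily DD above 10.1 °C (capped at 18.8): 10.5, 18.8, 18.8, 18.8, 17.3, 18.8, 18.8, 5.8, 18.8, 5.0, 3.1, 4.5, 10.0.
Cumulative: 10.5, 29.3, 48.1, 66.9, 84.2, 103.0, 121.8, 127.6, 146.4, 151.4, 154.5, 159.0, 169.0.
The total first reaches 151 DD on day 10.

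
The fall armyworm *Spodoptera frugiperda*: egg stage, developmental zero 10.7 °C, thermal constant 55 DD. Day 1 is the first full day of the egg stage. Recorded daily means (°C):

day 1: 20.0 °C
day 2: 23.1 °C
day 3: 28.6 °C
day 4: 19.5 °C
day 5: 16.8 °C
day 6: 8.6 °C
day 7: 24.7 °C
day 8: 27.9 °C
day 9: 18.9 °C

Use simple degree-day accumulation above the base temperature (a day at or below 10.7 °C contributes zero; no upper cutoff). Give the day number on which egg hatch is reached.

Daily DD above 10.7 °C: 9.3, 12.4, 17.9, 8.8, 6.1, 0.0, 14.0, 17.2, 8.2.
Cumulative: 9.3, 21.7, 39.6, 48.4, 54.5, 54.5, 68.5, 85.7, 93.9.
The total first reaches 55 DD on day 7.

day 7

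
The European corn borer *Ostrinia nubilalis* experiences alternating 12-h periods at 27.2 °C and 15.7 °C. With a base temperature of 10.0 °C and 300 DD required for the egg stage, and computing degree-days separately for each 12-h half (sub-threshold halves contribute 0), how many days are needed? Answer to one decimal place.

26.2 days

Day half: max(0, 27.2 − 10.0) × 0.5 = 17.2 × 0.5 = 8.60 DD.
Night half: max(0, 15.7 − 10.0) × 0.5 = 5.7 × 0.5 = 2.85 DD.
Per 24 h: 11.45 DD/day.
Duration = 300 / 11.45 = 26.201 ≈ 26.2 days.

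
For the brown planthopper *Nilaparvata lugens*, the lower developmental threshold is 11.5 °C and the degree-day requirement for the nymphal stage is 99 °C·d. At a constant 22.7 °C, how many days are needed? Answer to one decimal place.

Daily accumulation = 22.7 − 11.5 = 11.2 DD/day.
Duration = 99 / 11.2 = 8.839 ≈ 8.8 days.

8.8 days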